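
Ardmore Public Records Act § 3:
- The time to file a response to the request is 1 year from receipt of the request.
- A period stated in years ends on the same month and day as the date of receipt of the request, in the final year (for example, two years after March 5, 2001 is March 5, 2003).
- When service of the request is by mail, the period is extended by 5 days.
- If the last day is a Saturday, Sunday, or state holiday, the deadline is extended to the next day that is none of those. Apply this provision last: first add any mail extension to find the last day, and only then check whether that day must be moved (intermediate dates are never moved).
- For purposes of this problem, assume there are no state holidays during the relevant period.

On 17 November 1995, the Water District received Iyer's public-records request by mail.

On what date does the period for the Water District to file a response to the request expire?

November 22, 1996

1 year after 17 November 1995 is November 17, 1996.
Service was by mail, adding 5 days: November 17, 1996 + 5 days = November 22, 1996.
November 22, 1996 is a Friday and not a state holiday, so no extension applies.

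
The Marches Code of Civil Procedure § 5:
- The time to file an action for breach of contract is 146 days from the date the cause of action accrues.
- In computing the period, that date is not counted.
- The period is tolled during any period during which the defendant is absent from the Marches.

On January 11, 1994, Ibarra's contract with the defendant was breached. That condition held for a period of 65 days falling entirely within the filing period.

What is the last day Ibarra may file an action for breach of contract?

146 days after January 11, 1994 is June 6, 1994.
Tolling adds 65 days: June 6, 1994 + 65 days = August 10, 1994.

August 10, 1994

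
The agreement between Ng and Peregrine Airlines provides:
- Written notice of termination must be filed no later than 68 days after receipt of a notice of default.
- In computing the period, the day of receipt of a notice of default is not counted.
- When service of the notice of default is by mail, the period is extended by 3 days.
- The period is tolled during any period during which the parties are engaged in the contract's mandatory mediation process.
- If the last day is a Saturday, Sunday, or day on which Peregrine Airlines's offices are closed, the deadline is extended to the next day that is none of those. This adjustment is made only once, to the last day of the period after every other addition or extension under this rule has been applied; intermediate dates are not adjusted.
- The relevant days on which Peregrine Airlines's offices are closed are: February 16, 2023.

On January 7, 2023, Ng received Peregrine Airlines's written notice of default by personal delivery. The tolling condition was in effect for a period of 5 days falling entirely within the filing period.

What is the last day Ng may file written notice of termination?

68 days after January 7, 2023 is March 16, 2023.
Service was not by mail, so no mail extension applies.
Tolling adds 5 days: March 16, 2023 + 5 days = March 21, 2023.
March 21, 2023 is a Tuesday and not a day on which Peregrine Airlines's offices are closed, so no extension applies.

March 21, 2023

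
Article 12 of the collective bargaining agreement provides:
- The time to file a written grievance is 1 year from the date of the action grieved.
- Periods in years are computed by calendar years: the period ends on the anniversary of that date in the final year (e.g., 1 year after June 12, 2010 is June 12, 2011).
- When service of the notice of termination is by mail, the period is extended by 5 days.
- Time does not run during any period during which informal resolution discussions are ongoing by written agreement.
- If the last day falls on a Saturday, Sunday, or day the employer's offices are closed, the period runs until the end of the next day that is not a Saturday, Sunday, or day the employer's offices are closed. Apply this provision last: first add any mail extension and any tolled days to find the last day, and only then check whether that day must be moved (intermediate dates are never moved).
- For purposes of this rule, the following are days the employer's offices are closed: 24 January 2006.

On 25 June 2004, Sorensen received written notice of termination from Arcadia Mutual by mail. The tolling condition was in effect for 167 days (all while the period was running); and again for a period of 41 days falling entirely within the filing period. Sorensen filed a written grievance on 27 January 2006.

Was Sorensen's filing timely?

1 year after 25 June 2004 is June 25, 2005.
Service was by mail, adding 5 days: June 25, 2005 + 5 days = June 30, 2005.
Tolling adds 167 days: June 30, 2005 + 167 days = December 14, 2005.
Tolling adds 41 days: December 14, 2005 + 41 days = January 24, 2006.
January 24, 2006 is a listed holiday. The next qualifying day is January 25, 2006.
The deadline is January 25, 2006; the filing on January 27, 2006 is after that date.

No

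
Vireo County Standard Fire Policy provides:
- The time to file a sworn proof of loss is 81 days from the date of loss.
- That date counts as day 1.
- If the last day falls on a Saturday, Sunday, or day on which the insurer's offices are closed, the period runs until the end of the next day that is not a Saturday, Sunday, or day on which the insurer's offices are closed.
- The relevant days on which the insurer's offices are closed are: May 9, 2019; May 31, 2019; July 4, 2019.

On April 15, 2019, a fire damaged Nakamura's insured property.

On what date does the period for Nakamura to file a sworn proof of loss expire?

July 5, 2019

Counting April 15, 2019 as day 1, day 81 is July 4, 2019.
July 4, 2019 is a listed holiday. The next qualifying day is July 5, 2019.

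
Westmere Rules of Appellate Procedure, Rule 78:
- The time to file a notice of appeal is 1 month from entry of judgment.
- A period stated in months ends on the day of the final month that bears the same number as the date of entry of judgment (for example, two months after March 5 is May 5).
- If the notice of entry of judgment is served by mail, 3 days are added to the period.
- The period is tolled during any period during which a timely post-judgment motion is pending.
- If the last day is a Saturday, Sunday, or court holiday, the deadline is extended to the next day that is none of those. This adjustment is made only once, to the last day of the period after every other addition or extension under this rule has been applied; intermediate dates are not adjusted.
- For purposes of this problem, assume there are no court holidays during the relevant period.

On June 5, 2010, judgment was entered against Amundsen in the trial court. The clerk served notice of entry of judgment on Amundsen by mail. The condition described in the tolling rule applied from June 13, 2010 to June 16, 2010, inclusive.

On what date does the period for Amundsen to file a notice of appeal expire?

1 month after June 5, 2010 is July 5, 2010.
Service was by mail, adding 3 days: July 5, 2010 + 3 days = July 8, 2010.
From June 13, 2010 through June 16, 2010 inclusive is 4 days; tolling adds 4 days: July 8, 2010 + 4 days = July 12, 2010.
July 12, 2010 is a Monday and not a court holiday, so no extension applies.

July 12, 2010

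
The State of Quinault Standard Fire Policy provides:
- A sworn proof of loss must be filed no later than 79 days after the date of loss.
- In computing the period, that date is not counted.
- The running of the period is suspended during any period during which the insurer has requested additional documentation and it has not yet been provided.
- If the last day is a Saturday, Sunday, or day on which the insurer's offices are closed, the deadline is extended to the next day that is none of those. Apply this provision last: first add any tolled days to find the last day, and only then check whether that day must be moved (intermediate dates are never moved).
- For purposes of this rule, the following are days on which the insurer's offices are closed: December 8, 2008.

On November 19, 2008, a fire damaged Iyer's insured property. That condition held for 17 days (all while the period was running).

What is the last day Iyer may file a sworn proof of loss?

79 days after November 19, 2008 is February 6, 2009.
Tolling adds 17 days: February 6, 2009 + 17 days = February 23, 2009.
February 23, 2009 is a Monday and not a day on which the insurer's offices are closed, so no extension applies.

February 23, 2009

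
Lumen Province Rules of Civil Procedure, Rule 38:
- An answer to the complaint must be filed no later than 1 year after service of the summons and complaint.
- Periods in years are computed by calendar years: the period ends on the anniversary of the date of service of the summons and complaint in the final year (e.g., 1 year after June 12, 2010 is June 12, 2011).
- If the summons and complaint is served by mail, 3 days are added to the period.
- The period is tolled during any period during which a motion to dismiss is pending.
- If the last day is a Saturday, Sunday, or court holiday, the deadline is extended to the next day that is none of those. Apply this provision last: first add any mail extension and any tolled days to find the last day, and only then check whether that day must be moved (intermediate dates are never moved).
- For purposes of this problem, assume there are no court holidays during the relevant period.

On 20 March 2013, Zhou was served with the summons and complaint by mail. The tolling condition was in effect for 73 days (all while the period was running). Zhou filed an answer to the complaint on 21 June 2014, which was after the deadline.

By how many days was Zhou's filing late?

1 year after 20 March 2013 is March 20, 2014.
Service was by mail, adding 3 days: March 20, 2014 + 3 days = March 23, 2014.
Tolling adds 73 days: March 23, 2014 + 73 days = June 4, 2014.
June 4, 2014 is a Wednesday and not a court holiday, so no extension applies.
The deadline is June 4, 2014; from June 4, 2014 to June 21, 2014 is 17 days.

17 days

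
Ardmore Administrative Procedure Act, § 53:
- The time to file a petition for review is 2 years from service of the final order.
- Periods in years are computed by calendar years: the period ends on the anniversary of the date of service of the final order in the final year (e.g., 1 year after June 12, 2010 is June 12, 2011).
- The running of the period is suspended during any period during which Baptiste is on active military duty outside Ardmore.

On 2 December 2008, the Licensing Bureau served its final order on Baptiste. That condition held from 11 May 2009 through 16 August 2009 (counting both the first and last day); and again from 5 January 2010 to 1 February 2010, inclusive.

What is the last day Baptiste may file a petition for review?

April 7, 2011

2 years after 2 December 2008 is December 2, 2010.
From May 11, 2009 through August 16, 2009 inclusive is 98 days; tolling adds 98 days: December 2, 2010 + 98 days = March 10, 2011.
From January 5, 2010 through February 1, 2010 inclusive is 28 days; tolling adds 28 days: March 10, 2011 + 28 days = April 7, 2011.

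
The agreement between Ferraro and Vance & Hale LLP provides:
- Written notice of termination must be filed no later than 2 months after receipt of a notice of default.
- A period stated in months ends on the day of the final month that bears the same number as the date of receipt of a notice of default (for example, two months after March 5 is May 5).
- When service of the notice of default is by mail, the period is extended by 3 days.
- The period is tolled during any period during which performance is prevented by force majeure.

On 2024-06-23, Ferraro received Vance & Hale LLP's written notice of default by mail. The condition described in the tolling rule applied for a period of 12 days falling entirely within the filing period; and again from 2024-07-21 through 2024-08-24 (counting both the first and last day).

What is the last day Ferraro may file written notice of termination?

October 12, 2024

2 months after 2024-06-23 is August 23, 2024.
Service was by mail, adding 3 days: August 23, 2024 + 3 days = August 26, 2024.
Tolling adds 12 days: August 26, 2024 + 12 days = September 7, 2024.
From July 21, 2024 through August 24, 2024 inclusive is 35 days; tolling adds 35 days: September 7, 2024 + 35 days = October 12, 2024.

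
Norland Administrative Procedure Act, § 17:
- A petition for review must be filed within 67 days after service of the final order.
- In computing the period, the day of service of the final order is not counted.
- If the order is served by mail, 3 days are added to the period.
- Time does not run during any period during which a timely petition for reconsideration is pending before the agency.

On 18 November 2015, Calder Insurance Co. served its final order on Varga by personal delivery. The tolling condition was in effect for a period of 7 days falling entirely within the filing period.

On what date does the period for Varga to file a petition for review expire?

January 31, 2016

67 days after 18 November 2015 is January 24, 2016.
Service was not by mail, so no mail extension applies.
Tolling adds 7 days: January 24, 2016 + 7 days = January 31, 2016.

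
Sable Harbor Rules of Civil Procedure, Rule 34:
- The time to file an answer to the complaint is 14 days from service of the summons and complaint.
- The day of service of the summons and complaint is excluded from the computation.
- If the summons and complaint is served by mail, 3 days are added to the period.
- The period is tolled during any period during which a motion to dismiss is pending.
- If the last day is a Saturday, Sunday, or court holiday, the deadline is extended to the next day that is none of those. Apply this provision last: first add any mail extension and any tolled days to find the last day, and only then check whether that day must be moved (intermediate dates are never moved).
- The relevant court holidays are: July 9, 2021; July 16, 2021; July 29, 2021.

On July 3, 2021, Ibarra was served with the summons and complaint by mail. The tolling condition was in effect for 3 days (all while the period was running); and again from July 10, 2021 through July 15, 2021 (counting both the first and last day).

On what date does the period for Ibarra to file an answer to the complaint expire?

14 days after July 3, 2021 is July 17, 2021.
Service was by mail, adding 3 days: July 17, 2021 + 3 days = July 20, 2021.
Tolling adds 3 days: July 20, 2021 + 3 days = July 23, 2021.
From July 10, 2021 through July 15, 2021 inclusive is 6 days; tolling adds 6 days: July 23, 2021 + 6 days = July 29, 2021.
July 29, 2021 is a listed holiday. The next qualifying day is July 30, 2021.

July 30, 2021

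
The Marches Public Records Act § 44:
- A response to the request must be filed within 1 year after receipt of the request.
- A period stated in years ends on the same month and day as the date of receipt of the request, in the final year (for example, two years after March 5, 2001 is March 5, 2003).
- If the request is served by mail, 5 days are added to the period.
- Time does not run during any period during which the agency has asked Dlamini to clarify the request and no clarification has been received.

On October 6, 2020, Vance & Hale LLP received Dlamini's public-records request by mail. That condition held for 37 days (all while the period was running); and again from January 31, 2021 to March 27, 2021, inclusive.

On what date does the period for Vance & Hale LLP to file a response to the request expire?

January 12, 2022

1 year after October 6, 2020 is October 6, 2021.
Service was by mail, adding 5 days: October 6, 2021 + 5 days = October 11, 2021.
Tolling adds 37 days: October 11, 2021 + 37 days = November 17, 2021.
From January 31, 2021 through March 27, 2021 inclusive is 56 days; tolling adds 56 days: November 17, 2021 + 56 days = January 12, 2022.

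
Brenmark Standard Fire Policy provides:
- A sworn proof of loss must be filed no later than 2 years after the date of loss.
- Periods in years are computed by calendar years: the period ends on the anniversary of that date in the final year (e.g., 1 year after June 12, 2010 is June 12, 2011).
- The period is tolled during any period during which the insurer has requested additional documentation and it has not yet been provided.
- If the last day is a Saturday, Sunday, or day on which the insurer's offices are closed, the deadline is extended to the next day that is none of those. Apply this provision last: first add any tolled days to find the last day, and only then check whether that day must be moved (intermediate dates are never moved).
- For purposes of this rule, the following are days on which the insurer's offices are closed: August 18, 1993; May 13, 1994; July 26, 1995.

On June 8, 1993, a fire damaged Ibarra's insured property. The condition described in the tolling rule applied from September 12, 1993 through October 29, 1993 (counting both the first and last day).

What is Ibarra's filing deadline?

July 27, 1995

2 years after June 8, 1993 is June 8, 1995.
From September 12, 1993 through October 29, 1993 inclusive is 48 days; tolling adds 48 days: June 8, 1995 + 48 days = July 26, 1995.
July 26, 1995 is a listed holiday. The next qualifying day is July 27, 1995.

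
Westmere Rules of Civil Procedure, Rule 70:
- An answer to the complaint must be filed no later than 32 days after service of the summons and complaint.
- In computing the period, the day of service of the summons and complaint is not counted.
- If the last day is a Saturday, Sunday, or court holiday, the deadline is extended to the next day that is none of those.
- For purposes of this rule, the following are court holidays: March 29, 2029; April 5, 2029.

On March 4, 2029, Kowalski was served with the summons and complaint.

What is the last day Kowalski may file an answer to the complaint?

April 6, 2029

32 days after March 4, 2029 is April 5, 2029.
April 5, 2029 is a listed holiday. The next qualifying day is April 6, 2029.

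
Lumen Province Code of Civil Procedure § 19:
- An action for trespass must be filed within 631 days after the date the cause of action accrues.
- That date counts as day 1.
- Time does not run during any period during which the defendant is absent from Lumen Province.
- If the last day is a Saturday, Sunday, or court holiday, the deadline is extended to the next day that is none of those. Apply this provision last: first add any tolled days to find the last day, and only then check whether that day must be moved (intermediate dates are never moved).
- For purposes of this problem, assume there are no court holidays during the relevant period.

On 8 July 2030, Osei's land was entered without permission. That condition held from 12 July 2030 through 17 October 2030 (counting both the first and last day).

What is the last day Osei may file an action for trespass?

Counting 8 July 2030 as day 1, day 631 is March 29, 2032.
From July 12, 2030 through October 17, 2030 inclusive is 98 days; tolling adds 98 days: March 29, 2032 + 98 days = July 5, 2032.
July 5, 2032 is a Monday and not a court holiday, so no extension applies.

July 5, 2032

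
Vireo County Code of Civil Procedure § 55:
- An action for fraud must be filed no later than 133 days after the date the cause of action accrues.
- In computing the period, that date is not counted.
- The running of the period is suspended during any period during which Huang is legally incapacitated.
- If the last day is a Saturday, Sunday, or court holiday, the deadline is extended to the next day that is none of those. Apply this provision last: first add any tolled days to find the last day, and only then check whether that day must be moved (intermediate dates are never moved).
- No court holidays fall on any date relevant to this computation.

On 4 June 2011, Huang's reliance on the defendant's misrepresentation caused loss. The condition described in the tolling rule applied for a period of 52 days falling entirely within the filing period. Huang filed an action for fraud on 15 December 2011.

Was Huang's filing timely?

No

133 days after 4 June 2011 is October 15, 2011.
Tolling adds 52 days: October 15, 2011 + 52 days = December 6, 2011.
December 6, 2011 is a Tuesday and not a court holiday, so no extension applies.
The deadline is December 6, 2011; the filing on December 15, 2011 is after that date.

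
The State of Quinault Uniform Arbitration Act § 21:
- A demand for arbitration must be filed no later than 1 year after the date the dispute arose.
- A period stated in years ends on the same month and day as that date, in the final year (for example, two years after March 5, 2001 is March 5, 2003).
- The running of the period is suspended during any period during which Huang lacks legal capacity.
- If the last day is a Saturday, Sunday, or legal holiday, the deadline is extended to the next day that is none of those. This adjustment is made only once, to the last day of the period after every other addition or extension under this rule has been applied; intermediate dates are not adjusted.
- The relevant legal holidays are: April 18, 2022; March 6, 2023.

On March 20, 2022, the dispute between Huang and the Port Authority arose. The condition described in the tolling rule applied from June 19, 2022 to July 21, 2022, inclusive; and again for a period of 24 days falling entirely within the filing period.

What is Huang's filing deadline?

1 year after March 20, 2022 is March 20, 2023.
From June 19, 2022 through July 21, 2022 inclusive is 33 days; tolling adds 33 days: March 20, 2023 + 33 days = April 22, 2023.
Tolling adds 24 days: April 22, 2023 + 24 days = May 16, 2023.
May 16, 2023 is a Tuesday and not a legal holiday, so no extension applies.

May 16, 2023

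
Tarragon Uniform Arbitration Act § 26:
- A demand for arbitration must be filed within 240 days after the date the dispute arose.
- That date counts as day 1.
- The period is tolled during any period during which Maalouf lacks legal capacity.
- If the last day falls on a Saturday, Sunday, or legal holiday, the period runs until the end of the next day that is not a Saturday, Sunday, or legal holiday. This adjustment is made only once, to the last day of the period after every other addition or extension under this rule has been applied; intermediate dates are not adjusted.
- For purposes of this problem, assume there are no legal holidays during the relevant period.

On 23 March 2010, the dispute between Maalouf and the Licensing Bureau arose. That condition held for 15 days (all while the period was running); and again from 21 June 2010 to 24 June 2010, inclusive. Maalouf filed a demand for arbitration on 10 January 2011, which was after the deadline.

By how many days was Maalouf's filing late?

35 days

Counting 23 March 2010 as day 1, day 240 is November 17, 2010.
Tolling adds 15 days: November 17, 2010 + 15 days = December 2, 2010.
From June 21, 2010 through June 24, 2010 inclusive is 4 days; tolling adds 4 days: December 2, 2010 + 4 days = December 6, 2010.
December 6, 2010 is a Monday and not a legal holiday, so no extension applies.
The deadline is December 6, 2010; from December 6, 2010 to January 10, 2011 is 35 days.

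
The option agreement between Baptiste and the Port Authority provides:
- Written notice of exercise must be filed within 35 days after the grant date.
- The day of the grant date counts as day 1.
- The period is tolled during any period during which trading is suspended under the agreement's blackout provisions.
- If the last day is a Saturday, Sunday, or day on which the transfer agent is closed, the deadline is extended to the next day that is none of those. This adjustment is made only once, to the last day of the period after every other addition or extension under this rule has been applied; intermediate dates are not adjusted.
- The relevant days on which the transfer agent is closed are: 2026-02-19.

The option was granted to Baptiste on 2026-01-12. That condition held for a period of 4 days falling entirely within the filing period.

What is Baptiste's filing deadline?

February 20, 2026

Counting 2026-01-12 as day 1, day 35 is February 15, 2026.
Tolling adds 4 days: February 15, 2026 + 4 days = February 19, 2026.
February 19, 2026 is a listed holiday. The next qualifying day is February 20, 2026.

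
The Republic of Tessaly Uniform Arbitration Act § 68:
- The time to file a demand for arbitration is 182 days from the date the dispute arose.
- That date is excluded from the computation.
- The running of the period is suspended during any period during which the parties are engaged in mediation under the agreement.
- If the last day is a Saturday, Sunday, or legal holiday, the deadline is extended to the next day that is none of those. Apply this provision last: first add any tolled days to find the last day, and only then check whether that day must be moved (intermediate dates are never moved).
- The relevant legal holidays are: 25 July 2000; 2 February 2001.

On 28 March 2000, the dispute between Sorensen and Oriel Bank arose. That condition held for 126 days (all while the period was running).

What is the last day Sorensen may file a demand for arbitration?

182 days after 28 March 2000 is September 26, 2000.
Tolling adds 126 days: September 26, 2000 + 126 days = January 30, 2001.
January 30, 2001 is a Tuesday and not a legal holiday, so no extension applies.

January 30, 2001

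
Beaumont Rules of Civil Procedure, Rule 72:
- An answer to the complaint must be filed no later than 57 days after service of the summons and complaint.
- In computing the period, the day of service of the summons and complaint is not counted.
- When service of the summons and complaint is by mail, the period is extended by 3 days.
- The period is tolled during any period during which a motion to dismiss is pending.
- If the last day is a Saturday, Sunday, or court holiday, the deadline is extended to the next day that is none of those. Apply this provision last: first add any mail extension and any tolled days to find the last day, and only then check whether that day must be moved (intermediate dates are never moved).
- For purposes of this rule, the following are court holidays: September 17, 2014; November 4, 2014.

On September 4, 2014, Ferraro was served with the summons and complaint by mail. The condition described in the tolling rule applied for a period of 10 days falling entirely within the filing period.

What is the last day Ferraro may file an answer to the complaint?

57 days after September 4, 2014 is October 31, 2014.
Service was by mail, adding 3 days: October 31, 2014 + 3 days = November 3, 2014.
Tolling adds 10 days: November 3, 2014 + 10 days = November 13, 2014.
November 13, 2014 is a Thursday and not a court holiday, so no extension applies.

November 13, 2014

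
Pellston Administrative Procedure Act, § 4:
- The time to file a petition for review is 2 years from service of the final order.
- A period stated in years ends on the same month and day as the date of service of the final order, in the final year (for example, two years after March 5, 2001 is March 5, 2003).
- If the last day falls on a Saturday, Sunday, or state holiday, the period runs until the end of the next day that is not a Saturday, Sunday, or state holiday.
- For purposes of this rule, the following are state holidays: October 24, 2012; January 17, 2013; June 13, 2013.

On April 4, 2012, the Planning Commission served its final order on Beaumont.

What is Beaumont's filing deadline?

2 years after April 4, 2012 is April 4, 2014.
April 4, 2014 is a Friday and not a state holiday, so no extension applies.

April 4, 2014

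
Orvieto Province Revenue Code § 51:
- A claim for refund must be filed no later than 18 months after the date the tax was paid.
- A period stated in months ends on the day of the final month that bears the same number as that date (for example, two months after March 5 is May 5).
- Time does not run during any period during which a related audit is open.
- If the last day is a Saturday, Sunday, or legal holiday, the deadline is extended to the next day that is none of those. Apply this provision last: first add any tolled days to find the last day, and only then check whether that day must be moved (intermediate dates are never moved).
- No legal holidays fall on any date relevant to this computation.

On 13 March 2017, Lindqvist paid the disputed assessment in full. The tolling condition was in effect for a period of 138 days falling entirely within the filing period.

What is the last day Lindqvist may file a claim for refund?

January 29, 2019

18 months after 13 March 2017 is September 13, 2018.
Tolling adds 138 days: September 13, 2018 + 138 days = January 29, 2019.
January 29, 2019 is a Tuesday and not a legal holiday, so no extension applies.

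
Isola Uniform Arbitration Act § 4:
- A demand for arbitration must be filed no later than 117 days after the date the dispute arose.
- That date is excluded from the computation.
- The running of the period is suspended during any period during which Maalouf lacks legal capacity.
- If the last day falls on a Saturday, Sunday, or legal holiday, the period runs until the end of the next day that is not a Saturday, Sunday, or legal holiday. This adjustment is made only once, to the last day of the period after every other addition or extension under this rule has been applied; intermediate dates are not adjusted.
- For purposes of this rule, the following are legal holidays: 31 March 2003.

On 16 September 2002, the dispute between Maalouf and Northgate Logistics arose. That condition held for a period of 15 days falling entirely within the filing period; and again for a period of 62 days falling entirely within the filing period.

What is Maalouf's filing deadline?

117 days after 16 September 2002 is January 11, 2003.
Tolling adds 15 days: January 11, 2003 + 15 days = January 26, 2003.
Tolling adds 62 days: January 26, 2003 + 62 days = March 29, 2003.
March 29, 2003 is Saturday; March 30, 2003 is Sunday; March 31, 2003 is a listed holiday. The next qualifying day is April 1, 2003.

April 1, 2003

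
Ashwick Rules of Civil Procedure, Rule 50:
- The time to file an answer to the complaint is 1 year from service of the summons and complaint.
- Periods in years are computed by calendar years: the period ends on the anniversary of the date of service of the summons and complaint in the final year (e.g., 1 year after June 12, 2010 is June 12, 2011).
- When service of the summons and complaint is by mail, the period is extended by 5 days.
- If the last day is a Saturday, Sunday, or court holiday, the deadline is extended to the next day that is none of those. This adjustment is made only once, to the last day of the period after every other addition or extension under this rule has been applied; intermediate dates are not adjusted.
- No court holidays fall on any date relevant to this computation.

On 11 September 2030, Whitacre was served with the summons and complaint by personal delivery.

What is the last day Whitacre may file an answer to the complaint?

1 year after 11 September 2030 is September 11, 2031.
Service was not by mail, so no mail extension applies.
September 11, 2031 is a Thursday and not a court holiday, so no extension applies.

September 11, 2031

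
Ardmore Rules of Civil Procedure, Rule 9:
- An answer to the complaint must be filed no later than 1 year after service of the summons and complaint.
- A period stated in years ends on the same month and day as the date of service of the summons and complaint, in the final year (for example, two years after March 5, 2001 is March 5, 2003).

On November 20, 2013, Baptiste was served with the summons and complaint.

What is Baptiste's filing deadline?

November 20, 2014

1 year after November 20, 2013 is November 20, 2014.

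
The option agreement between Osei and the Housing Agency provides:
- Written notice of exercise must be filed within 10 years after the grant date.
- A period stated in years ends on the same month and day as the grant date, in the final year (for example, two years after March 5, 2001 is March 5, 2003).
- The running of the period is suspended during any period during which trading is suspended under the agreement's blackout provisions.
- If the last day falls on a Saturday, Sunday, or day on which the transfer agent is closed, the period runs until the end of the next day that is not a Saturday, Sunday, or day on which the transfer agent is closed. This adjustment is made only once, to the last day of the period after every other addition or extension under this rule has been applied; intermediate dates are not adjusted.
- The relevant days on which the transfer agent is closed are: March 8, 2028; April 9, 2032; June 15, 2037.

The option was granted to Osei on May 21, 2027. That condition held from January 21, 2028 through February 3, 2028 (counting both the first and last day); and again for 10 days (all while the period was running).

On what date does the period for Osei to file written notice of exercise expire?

June 16, 2037

10 years after May 21, 2027 is May 21, 2037.
From January 21, 2028 through February 3, 2028 inclusive is 14 days; tolling adds 14 days: May 21, 2037 + 14 days = June 4, 2037.
Tolling adds 10 days: June 4, 2037 + 10 days = June 14, 2037.
June 14, 2037 is Sunday; June 15, 2037 is a listed holiday. The next qualifying day is June 16, 2037.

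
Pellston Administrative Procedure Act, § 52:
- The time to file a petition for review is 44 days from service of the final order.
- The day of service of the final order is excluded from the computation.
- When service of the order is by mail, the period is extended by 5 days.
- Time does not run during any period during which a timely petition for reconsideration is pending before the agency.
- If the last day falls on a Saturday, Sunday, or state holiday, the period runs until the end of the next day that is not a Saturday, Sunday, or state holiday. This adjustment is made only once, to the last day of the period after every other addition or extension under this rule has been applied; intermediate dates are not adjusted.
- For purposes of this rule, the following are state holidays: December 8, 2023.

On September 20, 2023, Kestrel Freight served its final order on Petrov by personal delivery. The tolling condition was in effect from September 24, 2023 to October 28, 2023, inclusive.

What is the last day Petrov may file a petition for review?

44 days after September 20, 2023 is November 3, 2023.
Service was not by mail, so no mail extension applies.
From September 24, 2023 through October 28, 2023 inclusive is 35 days; tolling adds 35 days: November 3, 2023 + 35 days = December 8, 2023.
December 8, 2023 is a listed holiday; December 9, 2023 is Saturday; December 10, 2023 is Sunday. The next qualifying day is December 11, 2023.

December 11, 2023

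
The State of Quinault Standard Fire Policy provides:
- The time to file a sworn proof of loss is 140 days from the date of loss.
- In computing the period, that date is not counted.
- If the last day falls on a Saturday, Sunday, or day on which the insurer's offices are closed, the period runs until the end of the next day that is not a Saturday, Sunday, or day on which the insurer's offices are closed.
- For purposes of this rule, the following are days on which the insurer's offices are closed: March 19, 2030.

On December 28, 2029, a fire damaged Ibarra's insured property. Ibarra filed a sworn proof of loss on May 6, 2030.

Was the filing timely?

140 days after December 28, 2029 is May 17, 2030.
May 17, 2030 is a Friday and not a day on which the insurer's offices are closed, so no extension applies.
The deadline is May 17, 2030; the filing on May 6, 2030 is on or before that date.

Yes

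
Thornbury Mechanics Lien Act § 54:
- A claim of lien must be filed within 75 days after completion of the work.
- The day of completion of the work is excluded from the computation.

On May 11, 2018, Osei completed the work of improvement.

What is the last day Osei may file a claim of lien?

July 25, 2018

75 days after May 11, 2018 is July 25, 2018.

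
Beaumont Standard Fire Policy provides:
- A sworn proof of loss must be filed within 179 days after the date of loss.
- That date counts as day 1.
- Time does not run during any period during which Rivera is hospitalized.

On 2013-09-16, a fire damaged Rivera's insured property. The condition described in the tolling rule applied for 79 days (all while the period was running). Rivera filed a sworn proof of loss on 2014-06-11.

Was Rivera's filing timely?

Counting 2013-09-16 as day 1, day 179 is March 13, 2014.
Tolling adds 79 days: March 13, 2014 + 79 days = May 31, 2014.
The deadline is May 31, 2014; the filing on June 11, 2014 is after that date.

No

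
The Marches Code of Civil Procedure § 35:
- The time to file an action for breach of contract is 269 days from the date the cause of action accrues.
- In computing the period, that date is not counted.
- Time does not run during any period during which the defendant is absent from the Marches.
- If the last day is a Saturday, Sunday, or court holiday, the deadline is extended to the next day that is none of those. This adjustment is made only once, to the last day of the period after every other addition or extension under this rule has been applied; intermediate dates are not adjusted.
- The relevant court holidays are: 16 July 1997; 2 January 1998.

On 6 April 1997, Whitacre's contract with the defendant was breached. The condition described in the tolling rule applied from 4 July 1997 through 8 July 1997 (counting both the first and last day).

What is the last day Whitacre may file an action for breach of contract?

269 days after 6 April 1997 is December 31, 1997.
From July 4, 1997 through July 8, 1997 inclusive is 5 days; tolling adds 5 days: December 31, 1997 + 5 days = January 5, 1998.
January 5, 1998 is a Monday and not a court holiday, so no extension applies.

January 5, 1998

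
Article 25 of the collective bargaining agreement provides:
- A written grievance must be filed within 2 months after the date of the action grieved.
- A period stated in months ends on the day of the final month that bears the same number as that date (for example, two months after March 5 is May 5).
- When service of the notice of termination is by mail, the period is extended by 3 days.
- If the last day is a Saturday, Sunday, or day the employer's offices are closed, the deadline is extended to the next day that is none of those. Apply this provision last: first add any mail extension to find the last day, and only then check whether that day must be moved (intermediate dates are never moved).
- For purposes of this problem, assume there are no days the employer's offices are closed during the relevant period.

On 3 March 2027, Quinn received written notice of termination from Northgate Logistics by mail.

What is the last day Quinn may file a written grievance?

May 6, 2027

2 months after 3 March 2027 is May 3, 2027.
Service was by mail, adding 3 days: May 3, 2027 + 3 days = May 6, 2027.
May 6, 2027 is a Thursday and not a day the employer's offices are closed, so no extension applies.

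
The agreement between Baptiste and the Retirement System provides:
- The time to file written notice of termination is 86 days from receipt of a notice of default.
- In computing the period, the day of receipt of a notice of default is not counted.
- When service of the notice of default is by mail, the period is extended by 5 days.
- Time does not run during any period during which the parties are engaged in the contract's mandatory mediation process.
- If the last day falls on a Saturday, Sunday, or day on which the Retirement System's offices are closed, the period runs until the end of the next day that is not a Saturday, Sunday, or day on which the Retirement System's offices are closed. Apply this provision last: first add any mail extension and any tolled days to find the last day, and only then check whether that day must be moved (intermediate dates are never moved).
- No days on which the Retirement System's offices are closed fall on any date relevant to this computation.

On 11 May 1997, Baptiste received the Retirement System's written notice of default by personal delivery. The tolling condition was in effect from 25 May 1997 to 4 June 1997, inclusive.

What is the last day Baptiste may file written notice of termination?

86 days after 11 May 1997 is August 5, 1997.
Service was not by mail, so no mail extension applies.
From May 25, 1997 through June 4, 1997 inclusive is 11 days; tolling adds 11 days: August 5, 1997 + 11 days = August 16, 1997.
August 16, 1997 is Saturday; August 17, 1997 is Sunday. The next qualifying day is August 18, 1997.

August 18, 1997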